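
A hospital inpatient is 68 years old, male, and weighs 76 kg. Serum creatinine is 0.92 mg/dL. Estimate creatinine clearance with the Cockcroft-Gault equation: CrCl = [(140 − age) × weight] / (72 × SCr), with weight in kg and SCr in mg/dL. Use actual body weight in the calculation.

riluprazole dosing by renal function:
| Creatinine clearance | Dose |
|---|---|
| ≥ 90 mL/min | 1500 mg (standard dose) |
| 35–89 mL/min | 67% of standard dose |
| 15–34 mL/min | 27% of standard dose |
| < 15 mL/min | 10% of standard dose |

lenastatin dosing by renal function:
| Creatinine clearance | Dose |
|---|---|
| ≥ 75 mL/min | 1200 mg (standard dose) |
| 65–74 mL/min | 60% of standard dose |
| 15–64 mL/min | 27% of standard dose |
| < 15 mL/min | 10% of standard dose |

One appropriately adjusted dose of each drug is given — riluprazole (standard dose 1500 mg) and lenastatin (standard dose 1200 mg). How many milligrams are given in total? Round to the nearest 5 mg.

CrCl = (140 − 68) × 76 / (72 × 0.92) = 5472.0 / 66.24 ≈ 82.6 mL/min
CrCl ≈ 83 mL/min.
riluprazole: 35–89 mL/min → 67% of 1500 mg = 1005 mg.
lenastatin: ≥ 75 mL/min → 100% of 1200 mg = 1200 mg.
Total = 1005 + 1200 = 2205 mg.

2205 mg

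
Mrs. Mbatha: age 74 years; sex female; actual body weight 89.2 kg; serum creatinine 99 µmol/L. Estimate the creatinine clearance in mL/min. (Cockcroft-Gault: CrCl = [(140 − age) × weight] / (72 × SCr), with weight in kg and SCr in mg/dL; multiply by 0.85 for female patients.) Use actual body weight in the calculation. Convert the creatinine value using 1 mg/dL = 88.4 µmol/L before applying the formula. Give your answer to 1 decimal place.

SCr = 99 / 88.4 = 1.12 mg/dL
CrCl = (140 − 74) × 89.2 / (72 × 1.12) × 0.85 = 5887.2 / 80.64 × 0.85 ≈ 62.1 mL/min

62.1 mL/min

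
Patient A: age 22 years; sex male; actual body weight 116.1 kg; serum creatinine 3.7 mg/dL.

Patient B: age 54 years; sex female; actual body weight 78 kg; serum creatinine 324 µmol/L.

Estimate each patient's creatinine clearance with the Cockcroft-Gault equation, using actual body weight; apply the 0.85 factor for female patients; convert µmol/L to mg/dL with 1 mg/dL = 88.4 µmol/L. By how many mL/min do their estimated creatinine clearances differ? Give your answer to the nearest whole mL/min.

30 mL/min

Patient A: CrCl = (140 − 22) × 116.1 / (72 × 3.7) = 13699.8 / 266.40 ≈ 51.4 mL/min
Patient B: SCr = 324 / 88.4 = 3.665 mg/dL
Patient B: CrCl = (140 − 54) × 78 / (72 × 3.665) × 0.85 = 6708.0 / 263.88 × 0.85 ≈ 21.6 mL/min
|51.4 − 21.6| = 29.8 mL/min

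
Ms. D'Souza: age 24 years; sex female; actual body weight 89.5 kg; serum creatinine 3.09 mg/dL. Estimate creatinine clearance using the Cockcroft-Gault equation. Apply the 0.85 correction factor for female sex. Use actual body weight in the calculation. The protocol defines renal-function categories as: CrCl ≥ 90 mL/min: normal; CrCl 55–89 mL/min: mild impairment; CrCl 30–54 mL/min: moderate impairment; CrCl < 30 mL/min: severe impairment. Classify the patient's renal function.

CrCl = (140 − 24) × 89.5 / (72 × 3.09) × 0.85 = 10382.0 / 222.48 × 0.85 ≈ 39.7 mL/min
40 mL/min falls in the 'moderate impairment' range.

moderate impairment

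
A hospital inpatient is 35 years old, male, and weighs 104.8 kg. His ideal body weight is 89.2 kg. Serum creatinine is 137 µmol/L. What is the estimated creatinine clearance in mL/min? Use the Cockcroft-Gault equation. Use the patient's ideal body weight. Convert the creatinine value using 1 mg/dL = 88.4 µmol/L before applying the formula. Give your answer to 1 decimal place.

83.9 mL/min

SCr = 137 / 88.4 = 1.55 mg/dL
CrCl = (140 − 35) × 89.2 / (72 × 1.55) = 9366.0 / 111.60 ≈ 83.9 mL/min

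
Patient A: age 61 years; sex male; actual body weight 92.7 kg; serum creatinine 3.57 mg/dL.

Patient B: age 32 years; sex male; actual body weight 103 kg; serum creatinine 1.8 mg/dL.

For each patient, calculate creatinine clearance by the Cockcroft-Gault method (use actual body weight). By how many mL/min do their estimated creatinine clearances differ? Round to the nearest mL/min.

Patient A: CrCl = (140 − 61) × 92.7 / (72 × 3.57) = 7323.3 / 257.04 ≈ 28.5 mL/min
Patient B: CrCl = (140 − 32) × 103 / (72 × 1.8) = 11124.0 / 129.60 ≈ 85.8 mL/min
|28.5 − 85.8| = 57.3 mL/min

57 mL/min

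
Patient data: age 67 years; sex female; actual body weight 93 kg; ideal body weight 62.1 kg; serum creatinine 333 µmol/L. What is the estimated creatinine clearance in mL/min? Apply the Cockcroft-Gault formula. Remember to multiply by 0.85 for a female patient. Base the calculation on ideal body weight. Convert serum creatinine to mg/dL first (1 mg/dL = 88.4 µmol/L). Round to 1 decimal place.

14.2 mL/min

SCr = 333 / 88.4 = 3.767 mg/dL
CrCl = (140 − 67) × 62.1 / (72 × 3.767) × 0.85 = 4533.3 / 271.22 × 0.85 ≈ 14.2 mL/min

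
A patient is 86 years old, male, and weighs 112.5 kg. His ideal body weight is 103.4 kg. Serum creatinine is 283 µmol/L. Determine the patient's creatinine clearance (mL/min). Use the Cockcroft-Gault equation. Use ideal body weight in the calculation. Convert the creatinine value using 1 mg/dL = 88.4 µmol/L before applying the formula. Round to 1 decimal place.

24.2 mL/min

SCr = 283 / 88.4 = 3.201 mg/dL
CrCl = (140 − 86) × 103.4 / (72 × 3.201) = 5583.6 / 230.47 ≈ 24.2 mL/min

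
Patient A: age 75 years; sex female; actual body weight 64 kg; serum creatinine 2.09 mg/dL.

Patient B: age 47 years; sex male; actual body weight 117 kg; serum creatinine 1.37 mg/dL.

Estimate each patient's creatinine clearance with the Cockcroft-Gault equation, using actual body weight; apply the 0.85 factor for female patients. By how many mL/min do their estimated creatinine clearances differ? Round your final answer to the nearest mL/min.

87 mL/min

Patient A: CrCl = (140 − 75) × 64 / (72 × 2.09) × 0.85 = 4160.0 / 150.48 × 0.85 ≈ 23.5 mL/min
Patient B: CrCl = (140 − 47) × 117 / (72 × 1.37) = 10881.0 / 98.64 ≈ 110.3 mL/min
|23.5 − 110.3| = 86.8 mL/min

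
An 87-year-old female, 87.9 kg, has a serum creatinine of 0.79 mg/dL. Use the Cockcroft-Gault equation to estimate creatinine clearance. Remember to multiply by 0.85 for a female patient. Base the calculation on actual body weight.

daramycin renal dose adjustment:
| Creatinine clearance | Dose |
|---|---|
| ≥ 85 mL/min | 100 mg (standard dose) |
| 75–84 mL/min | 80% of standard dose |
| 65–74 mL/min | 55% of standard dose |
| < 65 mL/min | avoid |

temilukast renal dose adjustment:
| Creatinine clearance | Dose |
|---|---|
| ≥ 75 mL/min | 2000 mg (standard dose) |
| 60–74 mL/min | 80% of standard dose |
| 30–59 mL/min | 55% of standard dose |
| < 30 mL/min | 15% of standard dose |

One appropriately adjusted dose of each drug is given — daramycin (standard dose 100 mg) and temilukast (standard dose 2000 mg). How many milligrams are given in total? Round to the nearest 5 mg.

1655 mg

CrCl = (140 − 87) × 87.9 / (72 × 0.79) × 0.85 = 4658.7 / 56.88 × 0.85 ≈ 69.6 mL/min
CrCl ≈ 70 mL/min.
daramycin: 65–74 mL/min → 55% of 100 mg = 55 mg.
temilukast: 60–74 mL/min → 80% of 2000 mg = 1600 mg.
Total = 55 + 1600 = 1655 mg.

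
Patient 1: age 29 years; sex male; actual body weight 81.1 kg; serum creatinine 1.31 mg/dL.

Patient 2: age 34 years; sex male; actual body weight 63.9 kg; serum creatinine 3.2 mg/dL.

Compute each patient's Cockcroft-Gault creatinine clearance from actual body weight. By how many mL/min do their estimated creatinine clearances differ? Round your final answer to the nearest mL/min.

66 mL/min

Patient 1: CrCl = (140 − 29) × 81.1 / (72 × 1.31) = 9002.1 / 94.32 ≈ 95.4 mL/min
Patient 2: CrCl = (140 − 34) × 63.9 / (72 × 3.2) = 6773.4 / 230.40 ≈ 29.4 mL/min
|95.4 − 29.4| = 66.0 mL/min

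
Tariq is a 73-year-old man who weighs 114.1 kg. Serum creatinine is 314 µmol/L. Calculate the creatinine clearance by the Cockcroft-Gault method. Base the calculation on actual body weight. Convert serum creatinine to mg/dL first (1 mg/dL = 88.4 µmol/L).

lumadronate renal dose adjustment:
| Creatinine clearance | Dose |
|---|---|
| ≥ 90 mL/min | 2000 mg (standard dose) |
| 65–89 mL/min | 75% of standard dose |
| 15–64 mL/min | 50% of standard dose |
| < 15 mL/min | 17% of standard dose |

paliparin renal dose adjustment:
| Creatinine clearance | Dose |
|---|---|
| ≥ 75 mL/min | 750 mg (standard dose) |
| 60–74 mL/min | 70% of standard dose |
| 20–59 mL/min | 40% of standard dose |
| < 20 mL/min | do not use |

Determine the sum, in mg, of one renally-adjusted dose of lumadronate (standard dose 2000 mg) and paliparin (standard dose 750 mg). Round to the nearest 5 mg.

SCr = 314 / 88.4 = 3.552 mg/dL
CrCl = (140 − 73) × 114.1 / (72 × 3.552) = 7644.7 / 255.74 ≈ 29.9 mL/min
CrCl ≈ 30 mL/min.
lumadronate: 15–64 mL/min → 50% of 2000 mg = 1000 mg.
paliparin: 20–59 mL/min → 40% of 750 mg = 300 mg.
Total = 1000 + 300 = 1300 mg.

1300 mg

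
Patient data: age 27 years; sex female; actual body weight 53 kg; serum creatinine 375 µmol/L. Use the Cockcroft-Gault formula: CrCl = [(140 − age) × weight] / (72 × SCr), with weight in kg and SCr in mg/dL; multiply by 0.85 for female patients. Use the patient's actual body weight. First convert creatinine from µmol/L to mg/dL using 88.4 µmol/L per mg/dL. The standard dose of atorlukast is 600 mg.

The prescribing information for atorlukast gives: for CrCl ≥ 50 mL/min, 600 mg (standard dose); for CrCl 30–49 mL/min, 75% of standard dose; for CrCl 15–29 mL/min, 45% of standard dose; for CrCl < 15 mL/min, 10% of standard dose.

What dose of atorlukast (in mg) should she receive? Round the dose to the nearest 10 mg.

270 mg

SCr = 375 / 88.4 = 4.242 mg/dL
CrCl = (140 − 27) × 53 / (72 × 4.242) × 0.85 = 5989.0 / 305.42 × 0.85 ≈ 16.7 mL/min
CrCl ≈ 17 mL/min → bracket 15–29 mL/min.
45% of 600 mg = 270 mg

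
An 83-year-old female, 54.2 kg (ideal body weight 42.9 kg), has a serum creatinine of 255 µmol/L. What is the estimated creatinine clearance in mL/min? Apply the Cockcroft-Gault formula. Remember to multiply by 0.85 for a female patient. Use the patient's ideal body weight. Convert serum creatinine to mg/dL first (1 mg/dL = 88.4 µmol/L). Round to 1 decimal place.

10.0 mL/min

SCr = 255 / 88.4 = 2.885 mg/dL
CrCl = (140 − 83) × 42.9 / (72 × 2.885) × 0.85 = 2445.3 / 207.72 × 0.85 ≈ 10.0 mL/min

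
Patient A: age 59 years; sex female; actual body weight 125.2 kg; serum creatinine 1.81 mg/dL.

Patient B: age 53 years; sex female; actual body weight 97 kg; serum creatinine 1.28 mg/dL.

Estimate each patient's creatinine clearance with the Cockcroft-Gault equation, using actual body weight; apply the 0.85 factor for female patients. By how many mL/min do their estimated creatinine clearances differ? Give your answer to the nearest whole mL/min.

Patient A: CrCl = (140 − 59) × 125.2 / (72 × 1.81) × 0.85 = 10141.2 / 130.32 × 0.85 ≈ 66.1 mL/min
Patient B: CrCl = (140 − 53) × 97 / (72 × 1.28) × 0.85 = 8439.0 / 92.16 × 0.85 ≈ 77.8 mL/min
|66.1 − 77.8| = 11.7 mL/min

12 mL/min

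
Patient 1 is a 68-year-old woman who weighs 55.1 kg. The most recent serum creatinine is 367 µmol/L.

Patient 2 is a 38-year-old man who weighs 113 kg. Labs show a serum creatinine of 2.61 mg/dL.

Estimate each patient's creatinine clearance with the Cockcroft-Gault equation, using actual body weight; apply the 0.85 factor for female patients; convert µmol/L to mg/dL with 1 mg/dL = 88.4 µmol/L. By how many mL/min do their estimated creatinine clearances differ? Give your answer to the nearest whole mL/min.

Patient 1: SCr = 367 / 88.4 = 4.152 mg/dL
Patient 1: CrCl = (140 − 68) × 55.1 / (72 × 4.152) × 0.85 = 3967.2 / 298.94 × 0.85 ≈ 11.3 mL/min
Patient 2: CrCl = (140 − 38) × 113 / (72 × 2.61) = 11526.0 / 187.92 ≈ 61.3 mL/min
|11.3 − 61.3| = 50.0 mL/min

50 mL/min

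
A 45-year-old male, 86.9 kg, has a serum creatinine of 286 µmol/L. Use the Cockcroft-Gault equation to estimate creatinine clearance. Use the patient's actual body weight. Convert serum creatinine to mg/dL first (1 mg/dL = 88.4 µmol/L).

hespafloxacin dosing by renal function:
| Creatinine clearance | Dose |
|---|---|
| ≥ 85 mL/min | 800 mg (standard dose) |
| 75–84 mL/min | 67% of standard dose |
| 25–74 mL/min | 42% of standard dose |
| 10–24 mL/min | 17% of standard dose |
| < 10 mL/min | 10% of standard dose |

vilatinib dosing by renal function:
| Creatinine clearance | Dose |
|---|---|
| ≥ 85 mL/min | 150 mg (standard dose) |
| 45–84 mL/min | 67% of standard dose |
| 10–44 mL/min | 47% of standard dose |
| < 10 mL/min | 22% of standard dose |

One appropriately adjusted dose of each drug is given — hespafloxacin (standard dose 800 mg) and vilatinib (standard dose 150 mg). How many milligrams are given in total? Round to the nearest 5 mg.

SCr = 286 / 88.4 = 3.235 mg/dL
CrCl = (140 − 45) × 86.9 / (72 × 3.235) = 8255.5 / 232.92 ≈ 35.4 mL/min
CrCl ≈ 35 mL/min.
hespafloxacin: 25–74 mL/min → 42% of 800 mg = 336 mg.
vilatinib: 10–44 mL/min → 47% of 150 mg = 70.5 mg.
Total = 336 + 70.5 = 406.5 mg.

405 mg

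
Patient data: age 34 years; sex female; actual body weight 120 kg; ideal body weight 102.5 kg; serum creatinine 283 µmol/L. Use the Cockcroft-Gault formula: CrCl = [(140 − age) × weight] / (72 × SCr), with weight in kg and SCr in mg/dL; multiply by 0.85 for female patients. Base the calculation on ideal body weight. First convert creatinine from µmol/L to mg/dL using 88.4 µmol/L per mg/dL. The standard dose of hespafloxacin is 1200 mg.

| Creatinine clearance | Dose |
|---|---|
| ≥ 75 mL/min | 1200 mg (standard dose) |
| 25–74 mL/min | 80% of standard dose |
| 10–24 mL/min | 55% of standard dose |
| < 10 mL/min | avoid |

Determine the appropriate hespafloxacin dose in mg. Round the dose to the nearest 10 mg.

960 mg

SCr = 283 / 88.4 = 3.201 mg/dL
CrCl = (140 − 34) × 102.5 / (72 × 3.201) × 0.85 = 10865.0 / 230.47 × 0.85 ≈ 40.1 mL/min
CrCl ≈ 40 mL/min → bracket 25–74 mL/min.
80% of 1200 mg = 960 mg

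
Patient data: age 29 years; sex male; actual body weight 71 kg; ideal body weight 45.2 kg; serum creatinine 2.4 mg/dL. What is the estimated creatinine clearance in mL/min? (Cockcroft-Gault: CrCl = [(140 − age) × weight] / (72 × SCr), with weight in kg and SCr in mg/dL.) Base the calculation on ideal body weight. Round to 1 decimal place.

CrCl = (140 − 29) × 45.2 / (72 × 2.4) = 5017.2 / 172.80 ≈ 29.0 mL/min

29.0 mL/min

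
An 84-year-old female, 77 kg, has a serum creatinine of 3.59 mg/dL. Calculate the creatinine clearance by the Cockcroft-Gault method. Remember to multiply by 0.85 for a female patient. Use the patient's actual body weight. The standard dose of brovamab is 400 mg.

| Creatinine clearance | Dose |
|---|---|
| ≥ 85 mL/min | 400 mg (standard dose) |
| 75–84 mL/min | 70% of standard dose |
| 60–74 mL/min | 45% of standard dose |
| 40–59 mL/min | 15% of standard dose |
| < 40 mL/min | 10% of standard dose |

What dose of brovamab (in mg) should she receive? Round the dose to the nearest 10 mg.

40 mg

CrCl = (140 − 84) × 77 / (72 × 3.59) × 0.85 = 4312.0 / 258.48 × 0.85 ≈ 14.2 mL/min
CrCl ≈ 14 mL/min → bracket < 40 mL/min.
10% of 400 mg = 40 mg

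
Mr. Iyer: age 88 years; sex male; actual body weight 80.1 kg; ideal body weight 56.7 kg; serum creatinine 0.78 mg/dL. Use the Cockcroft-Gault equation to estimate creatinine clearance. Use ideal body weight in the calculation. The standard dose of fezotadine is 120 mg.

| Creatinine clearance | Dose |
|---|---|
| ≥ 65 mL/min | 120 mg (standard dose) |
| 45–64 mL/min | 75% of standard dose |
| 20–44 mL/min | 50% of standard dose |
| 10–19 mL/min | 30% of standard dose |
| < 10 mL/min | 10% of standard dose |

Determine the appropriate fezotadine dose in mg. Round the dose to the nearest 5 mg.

CrCl = (140 − 88) × 56.7 / (72 × 0.78) = 2948.4 / 56.16 ≈ 52.5 mL/min
CrCl ≈ 52 mL/min → bracket 45–64 mL/min.
75% of 120 mg = 90 mg

90 mg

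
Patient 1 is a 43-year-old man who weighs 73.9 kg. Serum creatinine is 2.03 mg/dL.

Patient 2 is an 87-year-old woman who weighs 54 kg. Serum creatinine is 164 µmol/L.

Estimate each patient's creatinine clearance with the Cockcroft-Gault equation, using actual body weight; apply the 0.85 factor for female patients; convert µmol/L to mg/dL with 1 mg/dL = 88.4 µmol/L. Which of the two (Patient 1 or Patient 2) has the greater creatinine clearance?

Patient 1

Patient 1: CrCl = (140 − 43) × 73.9 / (72 × 2.03) = 7168.3 / 146.16 ≈ 49.0 mL/min
Patient 2: SCr = 164 / 88.4 = 1.855 mg/dL
Patient 2: CrCl = (140 − 87) × 54 / (72 × 1.855) × 0.85 = 2862.0 / 133.56 × 0.85 ≈ 18.2 mL/min
49.0 vs 18.2 mL/min → Patient 1 is higher.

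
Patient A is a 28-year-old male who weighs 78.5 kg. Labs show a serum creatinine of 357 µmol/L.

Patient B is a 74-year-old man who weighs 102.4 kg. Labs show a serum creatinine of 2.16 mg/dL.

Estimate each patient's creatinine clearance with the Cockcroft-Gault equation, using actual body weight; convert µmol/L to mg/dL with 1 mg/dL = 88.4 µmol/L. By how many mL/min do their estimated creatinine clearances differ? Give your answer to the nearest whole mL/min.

Patient A: SCr = 357 / 88.4 = 4.038 mg/dL
Patient A: CrCl = (140 − 28) × 78.5 / (72 × 4.038) = 8792.0 / 290.74 ≈ 30.2 mL/min
Patient B: CrCl = (140 − 74) × 102.4 / (72 × 2.16) = 6758.4 / 155.52 ≈ 43.5 mL/min
|30.2 − 43.5| = 13.3 mL/min

13 mL/min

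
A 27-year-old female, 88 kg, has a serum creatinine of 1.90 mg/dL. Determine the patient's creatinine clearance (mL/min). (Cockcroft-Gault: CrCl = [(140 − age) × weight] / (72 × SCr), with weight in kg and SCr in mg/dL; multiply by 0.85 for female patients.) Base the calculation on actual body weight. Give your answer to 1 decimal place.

CrCl = (140 − 27) × 88 / (72 × 1.9) × 0.85 = 9944.0 / 136.80 × 0.85 ≈ 61.8 mL/min

61.8 mL/min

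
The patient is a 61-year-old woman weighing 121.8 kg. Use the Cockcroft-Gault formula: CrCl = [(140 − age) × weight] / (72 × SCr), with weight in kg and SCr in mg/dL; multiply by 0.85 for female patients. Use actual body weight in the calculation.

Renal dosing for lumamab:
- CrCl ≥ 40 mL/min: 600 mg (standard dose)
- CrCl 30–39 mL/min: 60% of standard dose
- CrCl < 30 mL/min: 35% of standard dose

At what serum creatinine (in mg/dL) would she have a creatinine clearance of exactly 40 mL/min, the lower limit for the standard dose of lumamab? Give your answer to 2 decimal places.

Standard dose requires CrCl ≥ 40 mL/min.
Set (140 − 61) × 121.8 × 0.85 / (72 × SCr) = 40
SCr = (140 − 61) × 121.8 × 0.85 / (72 × 40) = 2.840 mg/dL

2.84 mg/dL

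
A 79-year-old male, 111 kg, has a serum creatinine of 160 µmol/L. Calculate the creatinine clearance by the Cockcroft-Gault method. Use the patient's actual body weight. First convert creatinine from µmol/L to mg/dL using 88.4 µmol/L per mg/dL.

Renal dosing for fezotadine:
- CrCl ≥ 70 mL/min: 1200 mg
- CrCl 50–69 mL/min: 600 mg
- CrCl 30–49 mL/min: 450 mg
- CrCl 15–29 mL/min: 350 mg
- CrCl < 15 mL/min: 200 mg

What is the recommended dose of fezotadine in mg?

600 mg

SCr = 160 / 88.4 = 1.81 mg/dL
CrCl = (140 − 79) × 111 / (72 × 1.81) = 6771.0 / 130.32 ≈ 52.0 mL/min
CrCl ≈ 52 mL/min → bracket 50–69 mL/min.
Dose for this bracket: 600 mg.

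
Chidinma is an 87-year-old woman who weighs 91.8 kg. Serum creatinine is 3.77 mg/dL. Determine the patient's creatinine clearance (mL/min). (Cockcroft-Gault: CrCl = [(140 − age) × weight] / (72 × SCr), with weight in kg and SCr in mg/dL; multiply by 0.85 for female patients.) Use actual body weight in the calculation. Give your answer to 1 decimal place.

CrCl = (140 − 87) × 91.8 / (72 × 3.77) × 0.85 = 4865.4 / 271.44 × 0.85 ≈ 15.2 mL/min

15.2 mL/min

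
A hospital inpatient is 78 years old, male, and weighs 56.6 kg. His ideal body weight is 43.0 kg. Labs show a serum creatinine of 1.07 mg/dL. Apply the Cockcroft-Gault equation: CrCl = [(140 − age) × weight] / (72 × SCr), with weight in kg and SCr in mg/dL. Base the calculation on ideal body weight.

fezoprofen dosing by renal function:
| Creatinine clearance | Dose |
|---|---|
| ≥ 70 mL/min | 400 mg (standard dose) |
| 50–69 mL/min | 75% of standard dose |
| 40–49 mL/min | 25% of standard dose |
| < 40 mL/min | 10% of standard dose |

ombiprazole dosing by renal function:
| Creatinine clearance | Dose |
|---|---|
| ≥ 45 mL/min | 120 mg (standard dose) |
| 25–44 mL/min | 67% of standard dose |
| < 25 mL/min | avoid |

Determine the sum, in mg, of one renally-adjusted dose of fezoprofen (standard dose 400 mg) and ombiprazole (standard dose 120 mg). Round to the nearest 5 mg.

120 mg

CrCl = (140 − 78) × 43 / (72 × 1.07) = 2666.0 / 77.04 ≈ 34.6 mL/min
CrCl ≈ 35 mL/min.
fezoprofen: < 40 mL/min → 10% of 400 mg = 40 mg.
ombiprazole: 25–44 mL/min → 67% of 120 mg = 80.4 mg.
Total = 40 + 80.4 = 120.4 mg.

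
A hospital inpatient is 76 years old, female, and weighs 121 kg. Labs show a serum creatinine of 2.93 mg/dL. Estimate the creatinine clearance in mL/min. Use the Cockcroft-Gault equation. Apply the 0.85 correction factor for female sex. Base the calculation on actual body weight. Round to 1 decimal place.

CrCl = (140 − 76) × 121 / (72 × 2.93) × 0.85 = 7744.0 / 210.96 × 0.85 ≈ 31.2 mL/min

31.2 mL/min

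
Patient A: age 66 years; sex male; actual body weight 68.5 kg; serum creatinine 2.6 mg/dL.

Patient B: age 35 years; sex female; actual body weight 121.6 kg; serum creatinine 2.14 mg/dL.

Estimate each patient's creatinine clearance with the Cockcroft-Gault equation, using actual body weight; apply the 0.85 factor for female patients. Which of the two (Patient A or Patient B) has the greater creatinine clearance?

Patient A: CrCl = (140 − 66) × 68.5 / (72 × 2.6) = 5069.0 / 187.20 ≈ 27.1 mL/min
Patient B: CrCl = (140 − 35) × 121.6 / (72 × 2.14) × 0.85 = 12768.0 / 154.08 × 0.85 ≈ 70.4 mL/min
27.1 vs 70.4 mL/min → Patient B is higher.

Patient B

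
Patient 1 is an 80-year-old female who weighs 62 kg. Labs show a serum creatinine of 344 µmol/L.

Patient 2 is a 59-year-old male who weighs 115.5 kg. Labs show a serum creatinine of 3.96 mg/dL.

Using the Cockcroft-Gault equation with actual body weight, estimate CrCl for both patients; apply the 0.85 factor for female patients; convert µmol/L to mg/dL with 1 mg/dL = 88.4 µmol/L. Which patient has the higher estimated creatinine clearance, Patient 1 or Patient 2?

Patient 1: SCr = 344 / 88.4 = 3.891 mg/dL
Patient 1: CrCl = (140 − 80) × 62 / (72 × 3.891) × 0.85 = 3720.0 / 280.15 × 0.85 ≈ 11.3 mL/min
Patient 2: CrCl = (140 − 59) × 115.5 / (72 × 3.96) = 9355.5 / 285.12 ≈ 32.8 mL/min
11.3 vs 32.8 mL/min → Patient 2 is higher.

Patient 2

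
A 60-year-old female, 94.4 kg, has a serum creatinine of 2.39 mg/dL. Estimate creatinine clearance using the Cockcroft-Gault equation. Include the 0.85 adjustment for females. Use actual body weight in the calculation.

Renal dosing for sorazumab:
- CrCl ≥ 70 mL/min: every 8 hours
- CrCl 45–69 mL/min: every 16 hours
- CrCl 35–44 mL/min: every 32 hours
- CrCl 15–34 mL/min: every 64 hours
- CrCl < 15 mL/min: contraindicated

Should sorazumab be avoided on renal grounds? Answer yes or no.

CrCl = (140 − 60) × 94.4 / (72 × 2.39) × 0.85 = 7552.0 / 172.08 × 0.85 ≈ 37.3 mL/min
CrCl ≈ 37 mL/min, which is ≥ 15 mL/min.

no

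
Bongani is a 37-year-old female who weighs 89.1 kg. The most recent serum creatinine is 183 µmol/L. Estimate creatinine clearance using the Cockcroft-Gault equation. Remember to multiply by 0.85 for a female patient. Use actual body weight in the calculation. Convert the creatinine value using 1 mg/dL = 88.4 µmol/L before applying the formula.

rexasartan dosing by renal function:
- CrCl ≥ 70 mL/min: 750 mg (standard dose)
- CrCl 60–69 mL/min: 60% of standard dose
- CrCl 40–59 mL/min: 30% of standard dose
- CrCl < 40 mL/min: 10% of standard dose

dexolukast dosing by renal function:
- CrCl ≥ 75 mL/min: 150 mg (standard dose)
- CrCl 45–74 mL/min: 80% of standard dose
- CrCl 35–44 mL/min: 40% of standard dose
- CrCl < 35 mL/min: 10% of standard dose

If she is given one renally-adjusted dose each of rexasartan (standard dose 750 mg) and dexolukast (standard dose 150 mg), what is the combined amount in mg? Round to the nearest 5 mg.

345 mg

SCr = 183 / 88.4 = 2.07 mg/dL
CrCl = (140 − 37) × 89.1 / (72 × 2.07) × 0.85 = 9177.3 / 149.04 × 0.85 ≈ 52.3 mL/min
CrCl ≈ 52 mL/min.
rexasartan: 40–59 mL/min → 30% of 750 mg = 225 mg.
dexolukast: 45–74 mL/min → 80% of 150 mg = 120 mg.
Total = 225 + 120 = 345 mg.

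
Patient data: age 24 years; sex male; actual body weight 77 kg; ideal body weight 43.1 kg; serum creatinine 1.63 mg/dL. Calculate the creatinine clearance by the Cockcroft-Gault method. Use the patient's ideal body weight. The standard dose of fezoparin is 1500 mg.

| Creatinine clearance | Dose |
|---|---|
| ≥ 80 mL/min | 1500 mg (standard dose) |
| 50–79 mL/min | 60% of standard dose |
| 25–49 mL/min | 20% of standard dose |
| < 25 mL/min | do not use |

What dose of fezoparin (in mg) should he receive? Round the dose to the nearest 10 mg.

CrCl = (140 − 24) × 43.1 / (72 × 1.63) = 4999.6 / 117.36 ≈ 42.6 mL/min
CrCl ≈ 43 mL/min → bracket 25–49 mL/min.
20% of 1500 mg = 300 mg

300 mg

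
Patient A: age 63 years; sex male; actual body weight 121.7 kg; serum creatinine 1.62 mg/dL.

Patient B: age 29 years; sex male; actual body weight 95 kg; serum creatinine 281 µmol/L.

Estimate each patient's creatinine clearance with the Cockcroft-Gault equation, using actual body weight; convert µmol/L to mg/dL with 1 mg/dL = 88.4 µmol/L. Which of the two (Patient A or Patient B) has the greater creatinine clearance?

Patient A: CrCl = (140 − 63) × 121.7 / (72 × 1.62) = 9370.9 / 116.64 ≈ 80.3 mL/min
Patient B: SCr = 281 / 88.4 = 3.179 mg/dL
Patient B: CrCl = (140 − 29) × 95 / (72 × 3.179) = 10545.0 / 228.89 ≈ 46.1 mL/min
80.3 vs 46.1 mL/min → Patient A is higher.

Patient A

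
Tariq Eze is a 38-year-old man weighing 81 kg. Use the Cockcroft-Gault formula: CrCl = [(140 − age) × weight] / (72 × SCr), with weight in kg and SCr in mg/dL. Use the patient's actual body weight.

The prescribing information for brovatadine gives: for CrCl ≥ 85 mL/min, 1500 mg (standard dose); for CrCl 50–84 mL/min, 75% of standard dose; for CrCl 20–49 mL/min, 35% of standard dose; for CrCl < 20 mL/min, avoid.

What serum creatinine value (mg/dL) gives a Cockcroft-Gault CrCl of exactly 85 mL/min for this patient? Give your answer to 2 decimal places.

1.35 mg/dL

Standard dose requires CrCl ≥ 85 mL/min.
Set (140 − 38) × 81 / (72 × SCr) = 85
SCr = (140 − 38) × 81 / (72 × 85) = 1.350 mg/dL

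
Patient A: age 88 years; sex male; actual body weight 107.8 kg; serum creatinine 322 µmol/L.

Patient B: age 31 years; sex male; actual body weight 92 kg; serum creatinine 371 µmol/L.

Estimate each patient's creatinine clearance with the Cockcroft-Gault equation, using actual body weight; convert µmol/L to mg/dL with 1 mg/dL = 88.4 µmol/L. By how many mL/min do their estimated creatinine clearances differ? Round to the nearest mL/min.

Patient A: SCr = 322 / 88.4 = 3.643 mg/dL
Patient A: CrCl = (140 − 88) × 107.8 / (72 × 3.643) = 5605.6 / 262.30 ≈ 21.4 mL/min
Patient B: SCr = 371 / 88.4 = 4.197 mg/dL
Patient B: CrCl = (140 − 31) × 92 / (72 × 4.197) = 10028.0 / 302.18 ≈ 33.2 mL/min
|21.4 − 33.2| = 11.8 mL/min

12 mL/min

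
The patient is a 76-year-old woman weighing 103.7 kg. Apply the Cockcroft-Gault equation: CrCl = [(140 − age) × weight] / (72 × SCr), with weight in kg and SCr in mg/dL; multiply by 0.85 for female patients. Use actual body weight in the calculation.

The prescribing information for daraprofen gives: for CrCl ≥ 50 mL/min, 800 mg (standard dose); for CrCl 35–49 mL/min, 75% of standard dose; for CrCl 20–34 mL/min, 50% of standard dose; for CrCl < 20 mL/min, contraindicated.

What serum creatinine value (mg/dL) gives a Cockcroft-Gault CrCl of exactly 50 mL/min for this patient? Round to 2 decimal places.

1.57 mg/dL

Standard dose requires CrCl ≥ 50 mL/min.
Set (140 − 76) × 103.7 × 0.85 / (72 × SCr) = 50
SCr = (140 − 76) × 103.7 × 0.85 / (72 × 50) = 1.567 mg/dL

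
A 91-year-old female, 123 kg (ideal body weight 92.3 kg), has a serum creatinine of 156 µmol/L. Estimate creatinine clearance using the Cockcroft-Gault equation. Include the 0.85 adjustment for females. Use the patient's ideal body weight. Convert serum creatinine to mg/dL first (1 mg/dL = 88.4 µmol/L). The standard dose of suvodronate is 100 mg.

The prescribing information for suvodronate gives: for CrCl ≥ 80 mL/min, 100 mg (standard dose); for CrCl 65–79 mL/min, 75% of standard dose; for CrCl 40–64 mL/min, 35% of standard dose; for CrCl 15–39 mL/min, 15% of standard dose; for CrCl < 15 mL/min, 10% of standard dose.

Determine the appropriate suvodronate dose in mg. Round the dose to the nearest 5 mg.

SCr = 156 / 88.4 = 1.765 mg/dL
CrCl = (140 − 91) × 92.3 / (72 × 1.765) × 0.85 = 4522.7 / 127.08 × 0.85 ≈ 30.3 mL/min
CrCl ≈ 30 mL/min → bracket 15–39 mL/min.
15% of 100 mg = 15 mg

15 mg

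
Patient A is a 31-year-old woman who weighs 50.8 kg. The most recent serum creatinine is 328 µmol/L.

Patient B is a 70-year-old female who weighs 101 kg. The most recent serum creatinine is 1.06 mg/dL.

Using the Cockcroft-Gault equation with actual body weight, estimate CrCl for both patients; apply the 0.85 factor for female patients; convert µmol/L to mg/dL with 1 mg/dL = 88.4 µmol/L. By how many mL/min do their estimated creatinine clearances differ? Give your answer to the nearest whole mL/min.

Patient A: SCr = 328 / 88.4 = 3.71 mg/dL
Patient A: CrCl = (140 − 31) × 50.8 / (72 × 3.71) × 0.85 = 5537.2 / 267.12 × 0.85 ≈ 17.6 mL/min
Patient B: CrCl = (140 − 70) × 101 / (72 × 1.06) × 0.85 = 7070.0 / 76.32 × 0.85 ≈ 78.7 mL/min
|17.6 − 78.7| = 61.1 mL/min

61 mL/min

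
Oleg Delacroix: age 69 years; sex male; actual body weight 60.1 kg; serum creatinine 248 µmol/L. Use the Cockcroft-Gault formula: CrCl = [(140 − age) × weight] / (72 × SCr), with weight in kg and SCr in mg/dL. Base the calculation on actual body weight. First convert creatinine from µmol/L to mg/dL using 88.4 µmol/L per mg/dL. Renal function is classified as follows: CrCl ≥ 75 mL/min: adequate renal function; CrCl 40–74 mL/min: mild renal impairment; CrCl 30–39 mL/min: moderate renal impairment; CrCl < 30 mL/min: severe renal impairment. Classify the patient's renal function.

SCr = 248 / 88.4 = 2.805 mg/dL
CrCl = (140 − 69) × 60.1 / (72 × 2.805) = 4267.1 / 201.96 ≈ 21.1 mL/min
21 mL/min falls in the 'severe renal impairment' range.

severe renal impairment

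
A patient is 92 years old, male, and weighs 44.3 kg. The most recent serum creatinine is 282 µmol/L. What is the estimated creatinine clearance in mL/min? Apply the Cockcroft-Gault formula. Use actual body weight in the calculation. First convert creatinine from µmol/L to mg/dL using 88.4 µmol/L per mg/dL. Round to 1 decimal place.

9.3 mL/min

SCr = 282 / 88.4 = 3.19 mg/dL
CrCl = (140 − 92) × 44.3 / (72 × 3.19) = 2126.4 / 229.68 ≈ 9.3 mL/min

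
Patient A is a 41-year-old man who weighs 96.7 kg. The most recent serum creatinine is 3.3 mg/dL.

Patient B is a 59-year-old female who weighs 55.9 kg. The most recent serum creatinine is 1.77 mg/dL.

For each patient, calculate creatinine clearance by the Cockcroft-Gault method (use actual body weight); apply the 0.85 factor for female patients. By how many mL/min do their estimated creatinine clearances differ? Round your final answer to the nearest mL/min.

10 mL/min

Patient A: CrCl = (140 − 41) × 96.7 / (72 × 3.3) = 9573.3 / 237.60 ≈ 40.3 mL/min
Patient B: CrCl = (140 − 59) × 55.9 / (72 × 1.77) × 0.85 = 4527.9 / 127.44 × 0.85 ≈ 30.2 mL/min
|40.3 − 30.2| = 10.1 mL/min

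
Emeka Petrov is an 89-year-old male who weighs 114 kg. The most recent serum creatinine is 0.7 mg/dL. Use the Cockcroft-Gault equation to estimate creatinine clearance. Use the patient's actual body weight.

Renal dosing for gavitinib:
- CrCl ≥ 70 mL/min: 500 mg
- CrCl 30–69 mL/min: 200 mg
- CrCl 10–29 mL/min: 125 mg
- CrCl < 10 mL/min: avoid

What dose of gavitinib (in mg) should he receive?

CrCl = (140 − 89) × 114 / (72 × 0.7) = 5814.0 / 50.40 ≈ 115.4 mL/min
CrCl ≈ 115 mL/min → bracket ≥ 70 mL/min.
Dose for this bracket: 500 mg.

500 mg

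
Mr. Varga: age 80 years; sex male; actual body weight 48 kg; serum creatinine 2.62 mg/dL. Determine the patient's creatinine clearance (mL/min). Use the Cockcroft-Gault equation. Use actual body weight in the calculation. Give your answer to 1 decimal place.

15.3 mL/min

CrCl = (140 − 80) × 48 / (72 × 2.62) = 2880.0 / 188.64 ≈ 15.3 mL/min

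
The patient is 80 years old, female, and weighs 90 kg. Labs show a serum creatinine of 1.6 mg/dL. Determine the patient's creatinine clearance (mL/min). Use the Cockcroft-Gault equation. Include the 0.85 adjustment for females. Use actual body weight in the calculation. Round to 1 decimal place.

39.8 mL/min

CrCl = (140 − 80) × 90 / (72 × 1.6) × 0.85 = 5400.0 / 115.20 × 0.85 ≈ 39.8 mL/min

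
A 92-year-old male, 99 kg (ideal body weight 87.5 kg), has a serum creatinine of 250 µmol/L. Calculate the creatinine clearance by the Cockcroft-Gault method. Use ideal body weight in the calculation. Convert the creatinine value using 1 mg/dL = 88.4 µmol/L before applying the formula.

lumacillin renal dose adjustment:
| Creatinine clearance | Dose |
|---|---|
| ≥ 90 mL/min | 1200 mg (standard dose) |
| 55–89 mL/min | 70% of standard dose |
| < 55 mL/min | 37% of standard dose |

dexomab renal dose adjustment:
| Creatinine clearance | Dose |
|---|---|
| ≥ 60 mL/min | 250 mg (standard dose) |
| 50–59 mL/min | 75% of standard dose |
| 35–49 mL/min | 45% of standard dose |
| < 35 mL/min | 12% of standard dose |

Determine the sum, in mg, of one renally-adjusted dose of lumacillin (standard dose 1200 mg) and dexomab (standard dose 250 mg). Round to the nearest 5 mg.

SCr = 250 / 88.4 = 2.828 mg/dL
CrCl = (140 − 92) × 87.5 / (72 × 2.828) = 4200.0 / 203.62 ≈ 20.6 mL/min
CrCl ≈ 21 mL/min.
lumacillin: < 55 mL/min → 37% of 1200 mg = 444 mg.
dexomab: < 35 mL/min → 12% of 250 mg = 30 mg.
Total = 444 + 30 = 474 mg.

475 mg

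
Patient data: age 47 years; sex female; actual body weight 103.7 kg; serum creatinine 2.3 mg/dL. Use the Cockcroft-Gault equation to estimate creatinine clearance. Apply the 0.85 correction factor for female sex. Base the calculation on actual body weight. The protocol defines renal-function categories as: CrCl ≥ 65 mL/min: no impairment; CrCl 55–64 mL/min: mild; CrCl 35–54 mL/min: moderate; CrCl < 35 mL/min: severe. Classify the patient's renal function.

moderate

CrCl = (140 − 47) × 103.7 / (72 × 2.3) × 0.85 = 9644.1 / 165.60 × 0.85 ≈ 49.5 mL/min
50 mL/min falls in the 'moderate' range.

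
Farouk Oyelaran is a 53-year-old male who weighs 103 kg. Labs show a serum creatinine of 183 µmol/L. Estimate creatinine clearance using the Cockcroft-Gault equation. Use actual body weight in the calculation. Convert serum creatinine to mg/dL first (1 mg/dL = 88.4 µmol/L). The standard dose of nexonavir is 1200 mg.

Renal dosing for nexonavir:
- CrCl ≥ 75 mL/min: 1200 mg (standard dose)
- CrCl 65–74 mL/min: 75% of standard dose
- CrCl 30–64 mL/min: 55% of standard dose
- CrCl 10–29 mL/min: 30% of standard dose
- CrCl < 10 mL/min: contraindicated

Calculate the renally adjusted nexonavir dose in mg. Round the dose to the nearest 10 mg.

660 mg

SCr = 183 / 88.4 = 2.07 mg/dL
CrCl = (140 − 53) × 103 / (72 × 2.07) = 8961.0 / 149.04 ≈ 60.1 mL/min
CrCl ≈ 60 mL/min → bracket 30–64 mL/min.
55% of 1200 mg = 660 mg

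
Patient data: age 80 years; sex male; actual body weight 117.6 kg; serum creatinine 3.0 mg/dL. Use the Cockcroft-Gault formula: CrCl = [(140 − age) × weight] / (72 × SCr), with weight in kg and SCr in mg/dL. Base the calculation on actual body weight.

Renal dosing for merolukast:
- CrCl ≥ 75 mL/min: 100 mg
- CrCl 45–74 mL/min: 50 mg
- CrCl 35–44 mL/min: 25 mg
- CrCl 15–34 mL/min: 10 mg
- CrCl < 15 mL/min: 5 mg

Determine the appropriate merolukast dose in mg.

10 mg

CrCl = (140 − 80) × 117.6 / (72 × 3) = 7056.0 / 216.00 ≈ 32.7 mL/min
CrCl ≈ 33 mL/min → bracket 15–34 mL/min.
Dose for this bracket: 10 mg.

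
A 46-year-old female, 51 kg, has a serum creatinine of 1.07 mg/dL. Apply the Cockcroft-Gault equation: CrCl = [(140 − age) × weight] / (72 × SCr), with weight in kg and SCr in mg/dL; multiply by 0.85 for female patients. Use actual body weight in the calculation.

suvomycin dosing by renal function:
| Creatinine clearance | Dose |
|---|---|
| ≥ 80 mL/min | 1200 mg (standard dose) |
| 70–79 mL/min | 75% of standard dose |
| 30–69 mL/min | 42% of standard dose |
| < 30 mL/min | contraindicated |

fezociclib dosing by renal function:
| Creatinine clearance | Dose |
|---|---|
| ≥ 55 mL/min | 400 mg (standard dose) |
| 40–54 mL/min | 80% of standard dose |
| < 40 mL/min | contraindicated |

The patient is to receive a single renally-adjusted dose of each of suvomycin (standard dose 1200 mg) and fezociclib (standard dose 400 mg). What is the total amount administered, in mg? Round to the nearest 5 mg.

CrCl = (140 − 46) × 51 / (72 × 1.07) × 0.85 = 4794.0 / 77.04 × 0.85 ≈ 52.9 mL/min
CrCl ≈ 53 mL/min.
suvomycin: 30–69 mL/min → 42% of 1200 mg = 504 mg.
fezociclib: 40–54 mL/min → 80% of 400 mg = 320 mg.
Total = 504 + 320 = 824 mg.

825 mg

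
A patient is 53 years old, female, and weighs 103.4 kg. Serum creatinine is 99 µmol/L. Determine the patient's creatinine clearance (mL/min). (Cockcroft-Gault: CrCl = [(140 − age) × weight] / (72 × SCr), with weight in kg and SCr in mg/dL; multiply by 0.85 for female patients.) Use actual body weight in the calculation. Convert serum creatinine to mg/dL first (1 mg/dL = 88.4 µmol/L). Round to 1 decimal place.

SCr = 99 / 88.4 = 1.12 mg/dL
CrCl = (140 − 53) × 103.4 / (72 × 1.12) × 0.85 = 8995.8 / 80.64 × 0.85 ≈ 94.8 mL/min

94.8 mL/min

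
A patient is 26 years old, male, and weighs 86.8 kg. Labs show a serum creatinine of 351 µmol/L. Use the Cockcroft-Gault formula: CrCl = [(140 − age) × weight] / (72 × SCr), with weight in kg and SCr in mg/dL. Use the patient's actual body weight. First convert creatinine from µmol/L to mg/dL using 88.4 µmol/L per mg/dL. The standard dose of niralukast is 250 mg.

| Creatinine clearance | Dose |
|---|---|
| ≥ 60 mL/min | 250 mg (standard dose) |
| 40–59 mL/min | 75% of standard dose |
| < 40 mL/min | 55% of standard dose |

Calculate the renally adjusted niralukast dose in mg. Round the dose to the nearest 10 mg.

SCr = 351 / 88.4 = 3.971 mg/dL
CrCl = (140 − 26) × 86.8 / (72 × 3.971) = 9895.2 / 285.91 ≈ 34.6 mL/min
CrCl ≈ 35 mL/min → bracket < 40 mL/min.
55% of 250 mg = 137.5 mg → 140 mg

140 mg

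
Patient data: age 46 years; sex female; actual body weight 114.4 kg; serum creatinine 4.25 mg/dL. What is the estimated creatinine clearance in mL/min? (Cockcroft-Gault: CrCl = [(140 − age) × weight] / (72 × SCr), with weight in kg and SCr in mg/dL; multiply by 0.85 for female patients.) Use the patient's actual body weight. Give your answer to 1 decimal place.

CrCl = (140 − 46) × 114.4 / (72 × 4.25) × 0.85 = 10753.6 / 306.00 × 0.85 ≈ 29.9 mL/min

29.9 mL/min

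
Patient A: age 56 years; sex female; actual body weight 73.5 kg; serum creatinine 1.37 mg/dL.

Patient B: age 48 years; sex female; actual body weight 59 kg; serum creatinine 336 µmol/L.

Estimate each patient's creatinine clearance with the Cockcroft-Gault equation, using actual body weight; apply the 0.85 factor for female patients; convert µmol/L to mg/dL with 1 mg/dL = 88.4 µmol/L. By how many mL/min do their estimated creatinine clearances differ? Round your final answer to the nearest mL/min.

Patient A: CrCl = (140 − 56) × 73.5 / (72 × 1.37) × 0.85 = 6174.0 / 98.64 × 0.85 ≈ 53.2 mL/min
Patient B: SCr = 336 / 88.4 = 3.801 mg/dL
Patient B: CrCl = (140 − 48) × 59 / (72 × 3.801) × 0.85 = 5428.0 / 273.67 × 0.85 ≈ 16.9 mL/min
|53.2 − 16.9| = 36.3 mL/min

36 mL/min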